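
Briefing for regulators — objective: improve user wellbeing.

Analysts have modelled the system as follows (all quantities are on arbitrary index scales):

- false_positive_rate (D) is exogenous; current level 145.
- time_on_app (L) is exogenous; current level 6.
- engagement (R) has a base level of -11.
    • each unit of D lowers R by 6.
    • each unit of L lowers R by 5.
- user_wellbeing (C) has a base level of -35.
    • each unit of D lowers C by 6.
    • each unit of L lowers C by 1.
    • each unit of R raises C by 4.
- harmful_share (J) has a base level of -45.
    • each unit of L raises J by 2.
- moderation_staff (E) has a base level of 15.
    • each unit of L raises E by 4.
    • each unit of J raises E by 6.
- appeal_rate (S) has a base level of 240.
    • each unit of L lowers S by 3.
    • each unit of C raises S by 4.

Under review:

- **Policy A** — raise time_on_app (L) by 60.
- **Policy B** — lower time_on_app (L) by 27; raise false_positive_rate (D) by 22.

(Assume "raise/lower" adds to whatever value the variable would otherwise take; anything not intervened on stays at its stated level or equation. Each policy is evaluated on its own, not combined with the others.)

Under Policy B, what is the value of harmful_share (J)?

Policy B (L − 27, D + 22):
  L = 6 − 27 = -21
  J = -45 + 2·(-21) = -87

-87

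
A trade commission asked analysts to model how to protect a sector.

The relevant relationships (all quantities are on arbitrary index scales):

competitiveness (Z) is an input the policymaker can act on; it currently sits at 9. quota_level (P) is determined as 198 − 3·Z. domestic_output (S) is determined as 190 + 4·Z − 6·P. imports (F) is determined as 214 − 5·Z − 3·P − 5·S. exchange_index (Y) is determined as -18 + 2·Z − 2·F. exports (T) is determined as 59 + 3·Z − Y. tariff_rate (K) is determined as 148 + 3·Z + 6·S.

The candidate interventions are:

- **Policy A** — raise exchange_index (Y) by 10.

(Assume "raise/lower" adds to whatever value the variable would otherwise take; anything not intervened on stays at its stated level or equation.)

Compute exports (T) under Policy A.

Policy A (Y + 10):
  Z = 9
  P = 198 − 3·9 = 171
  S = 190 + 4·9 − 6·171 = -800
  F = 214 − 5·9 − 3·171 − 5·(-800) = 3656
  Y = -18 + 2·9 − 2·3656 (+10 from intervention) = -7302
  T = 59 + 3·9 − (-7302) = 7388

7388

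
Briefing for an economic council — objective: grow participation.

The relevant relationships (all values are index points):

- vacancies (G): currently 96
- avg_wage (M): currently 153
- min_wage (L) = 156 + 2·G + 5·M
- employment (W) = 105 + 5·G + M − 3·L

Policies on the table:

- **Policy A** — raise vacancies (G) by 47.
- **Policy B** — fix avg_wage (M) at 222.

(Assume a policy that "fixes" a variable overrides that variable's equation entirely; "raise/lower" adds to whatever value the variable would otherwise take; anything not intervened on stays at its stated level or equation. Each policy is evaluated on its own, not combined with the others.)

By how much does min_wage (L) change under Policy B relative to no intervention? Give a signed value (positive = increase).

Baseline:
  G = 96
  M = 153
  L = 156 + 2·96 + 5·153 = 1113
Policy B (M := 222):
  G = 96
  M = 222
  L = 156 + 2·96 + 5·222 = 1458
Change in L: 1458 − 1113 = 345

345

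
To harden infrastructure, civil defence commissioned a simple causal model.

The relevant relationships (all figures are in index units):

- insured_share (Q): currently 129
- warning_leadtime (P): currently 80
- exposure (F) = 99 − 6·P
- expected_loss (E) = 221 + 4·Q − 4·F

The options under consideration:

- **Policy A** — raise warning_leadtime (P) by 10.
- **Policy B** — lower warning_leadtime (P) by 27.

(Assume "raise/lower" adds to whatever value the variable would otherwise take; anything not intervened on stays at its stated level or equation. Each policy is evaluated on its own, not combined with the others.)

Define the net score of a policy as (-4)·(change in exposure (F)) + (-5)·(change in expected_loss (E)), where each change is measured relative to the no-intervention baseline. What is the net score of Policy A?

Baseline:
  Q = 129
  P = 80
  F = 99 − 6·80 = -381
  E = 221 + 4·129 − 4·(-381) = 2261
Policy A (P + 10):
  Q = 129
  P = 80 + 10 = 90
  F = 99 − 6·90 = -441
  E = 221 + 4·129 − 4·(-441) = 2501
ΔF = -441 − (-381) = -60; ΔE = 2501 − 2261 = 240
Score = (-4)·(-60) + (-5)·240 = -960

-960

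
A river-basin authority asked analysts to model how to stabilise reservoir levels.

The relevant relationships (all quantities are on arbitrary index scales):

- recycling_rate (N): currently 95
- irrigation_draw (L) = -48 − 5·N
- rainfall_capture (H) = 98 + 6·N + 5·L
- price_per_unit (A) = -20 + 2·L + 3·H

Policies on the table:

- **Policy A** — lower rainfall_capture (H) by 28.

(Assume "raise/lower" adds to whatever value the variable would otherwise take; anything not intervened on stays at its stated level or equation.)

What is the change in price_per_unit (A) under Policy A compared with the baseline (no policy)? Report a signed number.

Baseline:
  N = 95
  L = -48 − 5·95 = -523
  H = 98 + 6·95 + 5·(-523) = -1947
  A = -20 + 2·(-523) + 3·(-1947) = -6907
Policy A (H − 28):
  N = 95
  L = -48 − 5·95 = -523
  H = 98 + 6·95 + 5·(-523) (−28 from intervention) = -1975
  A = -20 + 2·(-523) + 3·(-1975) = -6991
Change in A: -6991 − (-6907) = -84

-84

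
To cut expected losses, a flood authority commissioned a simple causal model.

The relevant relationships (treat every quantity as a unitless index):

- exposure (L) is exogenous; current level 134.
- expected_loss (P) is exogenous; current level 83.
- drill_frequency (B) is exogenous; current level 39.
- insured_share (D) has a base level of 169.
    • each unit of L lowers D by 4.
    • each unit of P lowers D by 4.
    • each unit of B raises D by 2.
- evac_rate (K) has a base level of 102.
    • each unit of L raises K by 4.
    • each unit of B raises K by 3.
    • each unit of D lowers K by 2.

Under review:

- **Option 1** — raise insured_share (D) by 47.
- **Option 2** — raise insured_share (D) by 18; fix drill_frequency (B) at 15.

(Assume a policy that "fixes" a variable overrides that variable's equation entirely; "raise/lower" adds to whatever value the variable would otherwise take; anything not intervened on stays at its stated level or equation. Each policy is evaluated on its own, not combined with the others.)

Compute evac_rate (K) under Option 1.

1903

Option 1 (D + 47):
  L = 134
  P = 83
  B = 39
  D = 169 − 4·134 − 4·83 + 2·39 (+47 from intervention) = -574
  K = 102 + 4·134 + 3·39 − 2·(-574) = 1903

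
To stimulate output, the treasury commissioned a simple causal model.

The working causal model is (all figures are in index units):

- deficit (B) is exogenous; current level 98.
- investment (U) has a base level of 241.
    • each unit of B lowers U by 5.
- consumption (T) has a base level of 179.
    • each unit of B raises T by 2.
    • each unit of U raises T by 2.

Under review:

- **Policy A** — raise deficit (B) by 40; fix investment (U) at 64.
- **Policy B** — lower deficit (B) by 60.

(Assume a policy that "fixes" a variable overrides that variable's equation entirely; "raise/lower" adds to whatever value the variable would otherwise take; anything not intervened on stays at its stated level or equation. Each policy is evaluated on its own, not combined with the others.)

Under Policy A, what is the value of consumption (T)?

583

Policy A (B + 40, U := 64):
  B = 98 + 40 = 138
  U = 64
  T = 179 + 2·138 + 2·64 = 583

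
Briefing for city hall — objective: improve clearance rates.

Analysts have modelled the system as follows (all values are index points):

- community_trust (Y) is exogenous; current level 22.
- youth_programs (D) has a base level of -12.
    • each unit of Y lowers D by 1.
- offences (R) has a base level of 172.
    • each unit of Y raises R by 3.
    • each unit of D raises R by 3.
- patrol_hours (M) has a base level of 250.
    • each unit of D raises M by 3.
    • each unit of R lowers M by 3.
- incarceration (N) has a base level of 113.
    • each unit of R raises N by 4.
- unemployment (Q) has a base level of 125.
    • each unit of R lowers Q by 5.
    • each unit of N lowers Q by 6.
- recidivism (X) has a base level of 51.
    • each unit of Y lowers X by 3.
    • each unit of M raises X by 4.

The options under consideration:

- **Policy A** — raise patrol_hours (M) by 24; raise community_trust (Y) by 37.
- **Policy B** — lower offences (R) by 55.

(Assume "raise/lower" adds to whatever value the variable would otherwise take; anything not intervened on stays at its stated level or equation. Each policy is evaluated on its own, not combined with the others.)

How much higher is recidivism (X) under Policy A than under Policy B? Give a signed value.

Policy A (M + 24, Y + 37):
  Y = 22 + 37 = 59
  D = -12 − 59 = -71
  R = 172 + 3·59 + 3·(-71) = 136
  M = 250 + 3·(-71) − 3·136 (+24 from intervention) = -347
  X = 51 − 3·59 + 4·(-347) = -1514
Policy B (R − 55):
  Y = 22
  D = -12 − 22 = -34
  R = 172 + 3·22 + 3·(-34) (−55 from intervention) = 81
  M = 250 + 3·(-34) − 3·81 = -95
  X = 51 − 3·22 + 4·(-95) = -395
X: -1514 − (-395) = -1119

-1119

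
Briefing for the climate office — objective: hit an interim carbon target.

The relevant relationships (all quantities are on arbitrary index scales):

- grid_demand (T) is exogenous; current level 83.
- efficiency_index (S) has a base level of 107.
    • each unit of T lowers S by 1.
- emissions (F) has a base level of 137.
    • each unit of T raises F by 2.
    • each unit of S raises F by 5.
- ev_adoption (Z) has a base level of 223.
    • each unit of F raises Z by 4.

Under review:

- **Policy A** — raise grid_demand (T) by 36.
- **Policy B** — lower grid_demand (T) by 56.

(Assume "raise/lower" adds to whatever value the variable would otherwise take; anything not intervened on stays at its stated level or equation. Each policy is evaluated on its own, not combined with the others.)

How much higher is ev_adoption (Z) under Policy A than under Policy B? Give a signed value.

Policy A (T + 36):
  T = 83 + 36 = 119
  S = 107 − 119 = -12
  F = 137 + 2·119 + 5·(-12) = 315
  Z = 223 + 4·315 = 1483
Policy B (T − 56):
  T = 83 − 56 = 27
  S = 107 − 27 = 80
  F = 137 + 2·27 + 5·80 = 591
  Z = 223 + 4·591 = 2587
Z: 1483 − 2587 = -1104

-1104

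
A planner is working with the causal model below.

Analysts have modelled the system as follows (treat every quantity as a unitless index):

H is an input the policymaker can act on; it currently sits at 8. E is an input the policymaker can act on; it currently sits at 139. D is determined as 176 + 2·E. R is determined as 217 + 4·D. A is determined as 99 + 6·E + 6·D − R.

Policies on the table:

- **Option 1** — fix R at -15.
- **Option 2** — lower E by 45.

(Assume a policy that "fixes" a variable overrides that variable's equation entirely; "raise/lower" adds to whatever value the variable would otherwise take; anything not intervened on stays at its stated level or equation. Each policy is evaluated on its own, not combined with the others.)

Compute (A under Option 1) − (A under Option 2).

2498

Option 1 (R := -15):
  E = 139
  D = 176 + 2·139 = 454
  R = -15
  A = 99 + 6·139 + 6·454 − (-15) = 3672
Option 2 (E − 45):
  E = 139 − 45 = 94
  D = 176 + 2·94 = 364
  R = 217 + 4·364 = 1673
  A = 99 + 6·94 + 6·364 − 1673 = 1174
A: 3672 − 1174 = 2498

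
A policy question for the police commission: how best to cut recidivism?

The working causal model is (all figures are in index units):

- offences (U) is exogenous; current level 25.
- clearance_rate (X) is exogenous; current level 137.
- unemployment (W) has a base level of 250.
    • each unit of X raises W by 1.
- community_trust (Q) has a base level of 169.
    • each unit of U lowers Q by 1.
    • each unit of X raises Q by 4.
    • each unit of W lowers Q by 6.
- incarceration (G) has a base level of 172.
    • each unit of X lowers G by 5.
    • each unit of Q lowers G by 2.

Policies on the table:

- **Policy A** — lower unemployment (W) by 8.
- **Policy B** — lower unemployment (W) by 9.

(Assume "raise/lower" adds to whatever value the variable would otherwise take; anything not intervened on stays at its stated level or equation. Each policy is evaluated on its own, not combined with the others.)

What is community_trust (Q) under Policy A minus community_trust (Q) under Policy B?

-6

Policy A (W − 8):
  U = 25
  X = 137
  W = 250 + 137 (−8 from intervention) = 379
  Q = 169 − 25 + 4·137 − 6·379 = -1582
Policy B (W − 9):
  U = 25
  X = 137
  W = 250 + 137 (−9 from intervention) = 378
  Q = 169 − 25 + 4·137 − 6·378 = -1576
Q: -1582 − (-1576) = -6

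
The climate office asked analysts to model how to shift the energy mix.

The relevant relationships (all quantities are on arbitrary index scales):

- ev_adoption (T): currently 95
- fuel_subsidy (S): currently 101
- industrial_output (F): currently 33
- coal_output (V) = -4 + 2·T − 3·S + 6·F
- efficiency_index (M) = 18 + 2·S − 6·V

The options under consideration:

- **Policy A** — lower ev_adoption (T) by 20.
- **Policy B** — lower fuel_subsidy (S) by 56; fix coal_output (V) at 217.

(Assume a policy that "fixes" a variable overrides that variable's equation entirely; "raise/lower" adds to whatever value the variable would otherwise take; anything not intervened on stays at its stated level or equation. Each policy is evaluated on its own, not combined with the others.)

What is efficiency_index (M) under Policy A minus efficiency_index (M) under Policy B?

1168

Policy A (T − 20):
  T = 95 − 20 = 75
  S = 101
  F = 33
  V = -4 + 2·75 − 3·101 + 6·33 = 41
  M = 18 + 2·101 − 6·41 = -26
Policy B (S − 56, V := 217):
  T = 95
  S = 101 − 56 = 45
  F = 33
  V = 217
  M = 18 + 2·45 − 6·217 = -1194
M: -26 − (-1194) = 1168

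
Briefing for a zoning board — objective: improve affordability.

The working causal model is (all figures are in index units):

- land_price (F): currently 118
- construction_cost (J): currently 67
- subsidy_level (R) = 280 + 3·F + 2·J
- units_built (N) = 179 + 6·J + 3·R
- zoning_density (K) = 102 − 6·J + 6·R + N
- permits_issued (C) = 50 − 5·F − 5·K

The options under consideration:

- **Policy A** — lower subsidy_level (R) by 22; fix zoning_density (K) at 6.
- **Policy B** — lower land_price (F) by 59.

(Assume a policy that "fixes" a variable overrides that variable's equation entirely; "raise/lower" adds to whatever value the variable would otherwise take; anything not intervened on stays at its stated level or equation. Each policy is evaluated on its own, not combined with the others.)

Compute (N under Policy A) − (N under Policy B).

Policy A (R − 22, K := 6):
  F = 118
  J = 67
  R = 280 + 3·118 + 2·67 (−22 from intervention) = 746
  N = 179 + 6·67 + 3·746 = 2819
Policy B (F − 59):
  F = 118 − 59 = 59
  J = 67
  R = 280 + 3·59 + 2·67 = 591
  N = 179 + 6·67 + 3·591 = 2354
N: 2819 − 2354 = 465

465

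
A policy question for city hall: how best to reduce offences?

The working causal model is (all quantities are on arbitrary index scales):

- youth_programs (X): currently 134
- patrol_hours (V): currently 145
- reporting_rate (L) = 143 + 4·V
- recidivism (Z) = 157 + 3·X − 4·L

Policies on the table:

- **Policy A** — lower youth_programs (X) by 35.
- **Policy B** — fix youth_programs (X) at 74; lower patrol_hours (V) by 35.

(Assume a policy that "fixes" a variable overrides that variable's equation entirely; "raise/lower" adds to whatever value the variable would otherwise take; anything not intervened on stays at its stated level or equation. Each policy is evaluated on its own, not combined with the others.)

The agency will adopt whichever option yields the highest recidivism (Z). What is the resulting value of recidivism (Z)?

Policy A (X − 35):
  X = 134 − 35 = 99
  V = 145
  L = 143 + 4·145 = 723
  Z = 157 + 3·99 − 4·723 = -2438
Policy B (X := 74, V − 35):
  X = 74
  V = 145 − 35 = 110
  L = 143 + 4·110 = 583
  Z = 157 + 3·74 − 4·583 = -1953
Comparing — Policy A: Z=-2438, Policy B: Z=-1953. Highest is -1953 (Policy B).

-1953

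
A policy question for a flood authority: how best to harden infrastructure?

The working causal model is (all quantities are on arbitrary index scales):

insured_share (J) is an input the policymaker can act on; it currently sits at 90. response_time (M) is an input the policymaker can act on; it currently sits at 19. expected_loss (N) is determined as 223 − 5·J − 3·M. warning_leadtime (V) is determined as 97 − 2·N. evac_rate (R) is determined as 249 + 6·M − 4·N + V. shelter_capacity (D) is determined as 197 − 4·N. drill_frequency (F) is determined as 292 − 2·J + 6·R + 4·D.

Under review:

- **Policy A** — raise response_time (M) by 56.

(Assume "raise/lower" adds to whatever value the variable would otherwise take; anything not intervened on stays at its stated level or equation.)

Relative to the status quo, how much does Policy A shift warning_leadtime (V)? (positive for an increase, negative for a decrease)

336

Baseline:
  J = 90
  M = 19
  N = 223 − 5·90 − 3·19 = -284
  V = 97 − 2·(-284) = 665
Policy A (M + 56):
  J = 90
  M = 19 + 56 = 75
  N = 223 − 5·90 − 3·75 = -452
  V = 97 − 2·(-452) = 1001
Change in V: 1001 − 665 = 336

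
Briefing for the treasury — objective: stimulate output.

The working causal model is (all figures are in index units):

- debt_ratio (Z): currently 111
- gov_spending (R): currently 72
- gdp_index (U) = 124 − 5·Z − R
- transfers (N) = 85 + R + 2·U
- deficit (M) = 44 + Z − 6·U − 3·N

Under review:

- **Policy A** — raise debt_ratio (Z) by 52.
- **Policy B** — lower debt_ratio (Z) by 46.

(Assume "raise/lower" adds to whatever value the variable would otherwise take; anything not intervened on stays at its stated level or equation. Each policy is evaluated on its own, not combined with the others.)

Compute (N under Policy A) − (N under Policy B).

-980

Policy A (Z + 52):
  Z = 111 + 52 = 163
  R = 72
  U = 124 − 5·163 − 72 = -763
  N = 85 + 72 + 2·(-763) = -1369
Policy B (Z − 46):
  Z = 111 − 46 = 65
  R = 72
  U = 124 − 5·65 − 72 = -273
  N = 85 + 72 + 2·(-273) = -389
N: -1369 − (-389) = -980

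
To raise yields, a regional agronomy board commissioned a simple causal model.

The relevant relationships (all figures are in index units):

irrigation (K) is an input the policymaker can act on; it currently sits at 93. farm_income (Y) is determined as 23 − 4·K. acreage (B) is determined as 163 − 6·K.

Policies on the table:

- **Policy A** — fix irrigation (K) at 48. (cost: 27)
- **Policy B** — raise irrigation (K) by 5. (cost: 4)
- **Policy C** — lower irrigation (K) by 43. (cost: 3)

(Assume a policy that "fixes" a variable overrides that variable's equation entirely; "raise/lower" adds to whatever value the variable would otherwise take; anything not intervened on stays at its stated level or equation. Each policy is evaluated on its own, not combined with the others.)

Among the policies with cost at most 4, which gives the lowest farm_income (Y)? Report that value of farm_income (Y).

-369

Policy B (K + 5):
  K = 93 + 5 = 98
  Y = 23 − 4·98 = -369
Policy C (K − 43):
  K = 93 − 43 = 50
  Y = 23 − 4·50 = -177
Comparing — Policy B: Y=-369, Policy C: Y=-177. Lowest is -369 (Policy B).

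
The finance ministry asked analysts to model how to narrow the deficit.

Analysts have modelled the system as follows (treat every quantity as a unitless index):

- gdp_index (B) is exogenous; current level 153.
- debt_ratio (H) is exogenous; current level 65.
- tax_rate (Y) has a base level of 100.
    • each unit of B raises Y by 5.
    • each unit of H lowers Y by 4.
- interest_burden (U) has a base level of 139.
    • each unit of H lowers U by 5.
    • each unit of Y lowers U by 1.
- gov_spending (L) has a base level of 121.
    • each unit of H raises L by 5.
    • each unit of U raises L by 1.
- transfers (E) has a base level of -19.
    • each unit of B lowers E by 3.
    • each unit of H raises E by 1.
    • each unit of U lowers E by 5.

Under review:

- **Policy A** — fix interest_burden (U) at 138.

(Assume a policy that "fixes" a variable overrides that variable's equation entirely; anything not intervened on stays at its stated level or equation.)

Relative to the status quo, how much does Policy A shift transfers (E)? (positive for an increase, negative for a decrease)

Baseline:
  B = 153
  H = 65
  Y = 100 + 5·153 − 4·65 = 605
  U = 139 − 5·65 − 605 = -791
  E = -19 − 3·153 + 65 − 5·(-791) = 3542
Policy A (U := 138):
  B = 153
  H = 65
  Y = 100 + 5·153 − 4·65 = 605
  U = 138
  E = -19 − 3·153 + 65 − 5·138 = -1103
Change in E: -1103 − 3542 = -4645

-4645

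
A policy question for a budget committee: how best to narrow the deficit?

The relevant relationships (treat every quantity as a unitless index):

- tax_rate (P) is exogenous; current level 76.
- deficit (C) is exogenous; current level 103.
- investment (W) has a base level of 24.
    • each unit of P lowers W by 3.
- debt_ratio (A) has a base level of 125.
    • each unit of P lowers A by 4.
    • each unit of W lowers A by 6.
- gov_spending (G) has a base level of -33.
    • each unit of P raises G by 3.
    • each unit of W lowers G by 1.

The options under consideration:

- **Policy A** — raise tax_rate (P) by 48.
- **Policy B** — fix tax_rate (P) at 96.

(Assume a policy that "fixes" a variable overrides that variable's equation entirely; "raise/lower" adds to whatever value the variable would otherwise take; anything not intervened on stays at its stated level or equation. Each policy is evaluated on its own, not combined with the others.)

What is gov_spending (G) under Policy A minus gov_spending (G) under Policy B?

Policy A (P + 48):
  P = 76 + 48 = 124
  W = 24 − 3·124 = -348
  G = -33 + 3·124 − (-348) = 687
Policy B (P := 96):
  P = 96
  W = 24 − 3·96 = -264
  G = -33 + 3·96 − (-264) = 519
G: 687 − 519 = 168

168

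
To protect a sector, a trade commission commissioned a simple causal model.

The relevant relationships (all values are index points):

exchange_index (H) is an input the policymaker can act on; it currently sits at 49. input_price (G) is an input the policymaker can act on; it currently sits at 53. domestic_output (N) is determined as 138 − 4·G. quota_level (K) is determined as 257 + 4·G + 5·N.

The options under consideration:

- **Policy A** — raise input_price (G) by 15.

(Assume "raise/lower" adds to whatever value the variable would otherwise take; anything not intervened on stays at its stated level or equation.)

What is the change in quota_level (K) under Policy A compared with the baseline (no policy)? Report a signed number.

-240

Baseline:
  G = 53
  N = 138 − 4·53 = -74
  K = 257 + 4·53 + 5·(-74) = 99
Policy A (G + 15):
  G = 53 + 15 = 68
  N = 138 − 4·68 = -134
  K = 257 + 4·68 + 5·(-134) = -141
Change in K: -141 − 99 = -240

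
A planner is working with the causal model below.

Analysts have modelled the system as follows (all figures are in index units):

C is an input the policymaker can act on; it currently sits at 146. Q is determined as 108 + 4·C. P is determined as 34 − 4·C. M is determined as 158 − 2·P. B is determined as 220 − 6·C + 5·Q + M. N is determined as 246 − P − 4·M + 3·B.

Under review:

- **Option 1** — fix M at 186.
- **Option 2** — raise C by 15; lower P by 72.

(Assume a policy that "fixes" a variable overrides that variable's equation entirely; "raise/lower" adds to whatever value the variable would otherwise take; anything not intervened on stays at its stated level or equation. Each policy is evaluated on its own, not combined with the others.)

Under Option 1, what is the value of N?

Option 1 (M := 186):
  C = 146
  Q = 108 + 4·146 = 692
  P = 34 − 4·146 = -550
  M = 186
  B = 220 − 6·146 + 5·692 + 186 = 2990
  N = 246 − (-550) − 4·186 + 3·2990 = 9022

9022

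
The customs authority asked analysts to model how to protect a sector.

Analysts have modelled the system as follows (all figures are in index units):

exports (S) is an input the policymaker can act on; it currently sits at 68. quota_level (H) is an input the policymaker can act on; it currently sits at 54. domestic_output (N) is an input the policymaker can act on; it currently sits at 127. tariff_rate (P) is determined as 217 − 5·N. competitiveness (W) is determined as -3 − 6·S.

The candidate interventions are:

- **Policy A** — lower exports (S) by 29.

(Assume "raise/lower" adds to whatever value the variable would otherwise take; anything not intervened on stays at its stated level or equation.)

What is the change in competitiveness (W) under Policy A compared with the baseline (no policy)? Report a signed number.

174

Baseline:
  S = 68
  W = -3 − 6·68 = -411
Policy A (S − 29):
  S = 68 − 29 = 39
  W = -3 − 6·39 = -237
Change in W: -237 − (-411) = 174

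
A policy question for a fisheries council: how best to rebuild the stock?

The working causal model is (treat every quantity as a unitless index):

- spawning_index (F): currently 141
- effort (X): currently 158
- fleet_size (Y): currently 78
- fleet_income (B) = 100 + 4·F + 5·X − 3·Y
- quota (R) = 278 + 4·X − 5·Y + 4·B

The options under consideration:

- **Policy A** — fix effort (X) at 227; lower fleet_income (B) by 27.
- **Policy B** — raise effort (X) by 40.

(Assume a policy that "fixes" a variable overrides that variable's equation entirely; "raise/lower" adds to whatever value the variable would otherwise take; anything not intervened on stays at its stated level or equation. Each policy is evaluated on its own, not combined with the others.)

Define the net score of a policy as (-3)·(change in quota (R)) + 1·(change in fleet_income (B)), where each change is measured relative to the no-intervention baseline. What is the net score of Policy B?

-2680

Baseline:
  F = 141
  X = 158
  Y = 78
  B = 100 + 4·141 + 5·158 − 3·78 = 1220
  R = 278 + 4·158 − 5·78 + 4·1220 = 5400
Policy B (X + 40):
  F = 141
  X = 158 + 40 = 198
  Y = 78
  B = 100 + 4·141 + 5·198 − 3·78 = 1420
  R = 278 + 4·198 − 5·78 + 4·1420 = 6360
ΔR = 6360 − 5400 = 960; ΔB = 1420 − 1220 = 200
Score = (-3)·960 + 1·200 = -2680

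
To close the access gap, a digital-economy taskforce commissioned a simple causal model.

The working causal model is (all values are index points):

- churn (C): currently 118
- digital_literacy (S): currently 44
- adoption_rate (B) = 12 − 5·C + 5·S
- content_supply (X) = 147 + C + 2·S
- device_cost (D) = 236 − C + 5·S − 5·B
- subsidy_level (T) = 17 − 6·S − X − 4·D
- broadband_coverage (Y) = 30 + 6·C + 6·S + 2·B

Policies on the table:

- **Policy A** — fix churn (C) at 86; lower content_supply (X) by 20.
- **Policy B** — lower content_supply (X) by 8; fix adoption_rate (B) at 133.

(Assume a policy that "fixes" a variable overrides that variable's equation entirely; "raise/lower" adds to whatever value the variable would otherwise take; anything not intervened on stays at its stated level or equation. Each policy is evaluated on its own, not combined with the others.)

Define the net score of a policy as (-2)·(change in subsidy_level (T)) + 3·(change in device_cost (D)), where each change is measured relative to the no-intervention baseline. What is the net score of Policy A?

-8552

Baseline:
  C = 118
  S = 44
  B = 12 − 5·118 + 5·44 = -358
  X = 147 + 118 + 2·44 = 353
  D = 236 − 118 + 5·44 − 5·(-358) = 2128
  T = 17 − 6·44 − 353 − 4·2128 = -9112
Policy A (C := 86, X − 20):
  C = 86
  S = 44
  B = 12 − 5·86 + 5·44 = -198
  X = 147 + 86 + 2·44 (−20 from intervention) = 301
  D = 236 − 86 + 5·44 − 5·(-198) = 1360
  T = 17 − 6·44 − 301 − 4·1360 = -5988
ΔT = -5988 − (-9112) = 3124; ΔD = 1360 − 2128 = -768
Score = (-2)·3124 + 3·(-768) = -8552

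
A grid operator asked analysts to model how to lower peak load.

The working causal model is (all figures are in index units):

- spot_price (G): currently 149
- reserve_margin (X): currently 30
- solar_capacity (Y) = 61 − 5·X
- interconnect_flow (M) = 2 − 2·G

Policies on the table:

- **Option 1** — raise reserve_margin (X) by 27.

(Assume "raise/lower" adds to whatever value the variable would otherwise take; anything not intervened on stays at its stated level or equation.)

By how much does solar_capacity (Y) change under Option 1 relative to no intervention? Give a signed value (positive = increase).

Baseline:
  X = 30
  Y = 61 − 5·30 = -89
Option 1 (X + 27):
  X = 30 + 27 = 57
  Y = 61 − 5·57 = -224
Change in Y: -224 − (-89) = -135

-135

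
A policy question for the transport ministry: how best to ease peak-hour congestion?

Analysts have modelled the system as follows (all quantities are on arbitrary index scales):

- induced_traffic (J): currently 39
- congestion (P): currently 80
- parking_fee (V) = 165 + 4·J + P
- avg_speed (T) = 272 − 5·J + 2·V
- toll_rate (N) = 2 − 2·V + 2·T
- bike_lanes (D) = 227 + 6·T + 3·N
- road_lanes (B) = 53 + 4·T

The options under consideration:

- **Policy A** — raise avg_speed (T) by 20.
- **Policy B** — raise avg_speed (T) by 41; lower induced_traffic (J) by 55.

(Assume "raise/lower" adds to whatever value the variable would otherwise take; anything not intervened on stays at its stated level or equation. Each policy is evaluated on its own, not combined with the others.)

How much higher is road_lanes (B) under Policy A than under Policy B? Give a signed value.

576

Policy A (T + 20):
  J = 39
  P = 80
  V = 165 + 4·39 + 80 = 401
  T = 272 − 5·39 + 2·401 (+20 from intervention) = 899
  B = 53 + 4·899 = 3649
Policy B (T + 41, J − 55):
  J = 39 − 55 = -16
  P = 80
  V = 165 + 4·(-16) + 80 = 181
  T = 272 − 5·(-16) + 2·181 (+41 from intervention) = 755
  B = 53 + 4·755 = 3073
B: 3649 − 3073 = 576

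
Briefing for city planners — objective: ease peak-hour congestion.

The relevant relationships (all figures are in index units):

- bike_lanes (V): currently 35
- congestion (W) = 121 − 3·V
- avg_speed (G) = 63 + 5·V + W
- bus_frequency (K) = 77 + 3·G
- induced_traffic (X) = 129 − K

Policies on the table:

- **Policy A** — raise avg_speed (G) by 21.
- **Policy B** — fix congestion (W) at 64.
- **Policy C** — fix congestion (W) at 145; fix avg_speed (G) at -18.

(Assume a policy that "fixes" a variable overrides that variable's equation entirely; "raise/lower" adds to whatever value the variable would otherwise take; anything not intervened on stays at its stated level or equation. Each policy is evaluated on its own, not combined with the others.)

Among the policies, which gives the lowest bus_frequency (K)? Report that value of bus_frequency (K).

Policy A (G + 21):
  V = 35
  W = 121 − 3·35 = 16
  G = 63 + 5·35 + 16 (+21 from intervention) = 275
  K = 77 + 3·275 = 902
Policy B (W := 64):
  V = 35
  W = 64
  G = 63 + 5·35 + 64 = 302
  K = 77 + 3·302 = 983
Policy C (W := 145, G := -18):
  V = 35
  W = 145
  G = -18
  K = 77 + 3·(-18) = 23
Comparing — Policy A: K=902, Policy B: K=983, Policy C: K=23. Lowest is 23 (Policy C).

23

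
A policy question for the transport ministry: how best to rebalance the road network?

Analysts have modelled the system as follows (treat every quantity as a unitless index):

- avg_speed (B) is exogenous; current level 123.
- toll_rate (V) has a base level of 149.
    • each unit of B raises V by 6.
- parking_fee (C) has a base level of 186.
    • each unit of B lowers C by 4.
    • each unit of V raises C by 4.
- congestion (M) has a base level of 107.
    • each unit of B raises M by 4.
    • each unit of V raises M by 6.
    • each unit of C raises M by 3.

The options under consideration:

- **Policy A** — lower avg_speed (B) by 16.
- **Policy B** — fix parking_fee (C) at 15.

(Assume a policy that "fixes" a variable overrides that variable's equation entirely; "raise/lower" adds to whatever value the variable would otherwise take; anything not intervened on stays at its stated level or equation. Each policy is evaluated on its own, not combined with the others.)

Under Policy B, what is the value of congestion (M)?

5966

Policy B (C := 15):
  B = 123
  V = 149 + 6·123 = 887
  C = 15
  M = 107 + 4·123 + 6·887 + 3·15 = 5966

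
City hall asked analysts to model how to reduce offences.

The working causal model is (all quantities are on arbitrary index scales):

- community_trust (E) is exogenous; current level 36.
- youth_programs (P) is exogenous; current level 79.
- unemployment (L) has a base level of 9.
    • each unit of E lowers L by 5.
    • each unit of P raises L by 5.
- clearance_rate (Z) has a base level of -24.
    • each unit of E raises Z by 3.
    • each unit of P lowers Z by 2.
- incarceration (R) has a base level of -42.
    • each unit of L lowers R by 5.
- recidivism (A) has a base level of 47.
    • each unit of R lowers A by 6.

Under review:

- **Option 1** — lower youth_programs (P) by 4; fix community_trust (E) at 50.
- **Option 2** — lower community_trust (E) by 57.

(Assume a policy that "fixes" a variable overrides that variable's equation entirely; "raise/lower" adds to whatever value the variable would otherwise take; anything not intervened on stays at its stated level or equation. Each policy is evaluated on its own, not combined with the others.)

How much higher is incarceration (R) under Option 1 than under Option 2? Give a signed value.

Option 1 (P − 4, E := 50):
  E = 50
  P = 79 − 4 = 75
  L = 9 − 5·50 + 5·75 = 134
  R = -42 − 5·134 = -712
Option 2 (E − 57):
  E = 36 − 57 = -21
  P = 79
  L = 9 − 5·(-21) + 5·79 = 509
  R = -42 − 5·509 = -2587
R: -712 − (-2587) = 1875

1875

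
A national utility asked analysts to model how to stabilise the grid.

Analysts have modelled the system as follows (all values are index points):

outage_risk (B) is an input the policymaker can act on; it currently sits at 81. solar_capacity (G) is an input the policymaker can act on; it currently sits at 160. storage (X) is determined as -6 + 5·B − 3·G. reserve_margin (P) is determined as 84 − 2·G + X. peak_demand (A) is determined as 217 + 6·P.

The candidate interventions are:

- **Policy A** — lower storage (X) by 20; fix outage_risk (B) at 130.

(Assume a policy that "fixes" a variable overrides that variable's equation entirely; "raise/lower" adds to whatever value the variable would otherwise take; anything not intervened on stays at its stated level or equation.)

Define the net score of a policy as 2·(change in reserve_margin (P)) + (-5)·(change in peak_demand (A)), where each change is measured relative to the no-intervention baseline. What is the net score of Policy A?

Baseline:
  B = 81
  G = 160
  X = -6 + 5·81 − 3·160 = -81
  P = 84 − 2·160 + (-81) = -317
  A = 217 + 6·(-317) = -1685
Policy A (X − 20, B := 130):
  B = 130
  G = 160
  X = -6 + 5·130 − 3·160 (−20 from intervention) = 144
  P = 84 − 2·160 + 144 = -92
  A = 217 + 6·(-92) = -335
ΔP = -92 − (-317) = 225; ΔA = -335 − (-1685) = 1350
Score = 2·225 + (-5)·1350 = -6300

-6300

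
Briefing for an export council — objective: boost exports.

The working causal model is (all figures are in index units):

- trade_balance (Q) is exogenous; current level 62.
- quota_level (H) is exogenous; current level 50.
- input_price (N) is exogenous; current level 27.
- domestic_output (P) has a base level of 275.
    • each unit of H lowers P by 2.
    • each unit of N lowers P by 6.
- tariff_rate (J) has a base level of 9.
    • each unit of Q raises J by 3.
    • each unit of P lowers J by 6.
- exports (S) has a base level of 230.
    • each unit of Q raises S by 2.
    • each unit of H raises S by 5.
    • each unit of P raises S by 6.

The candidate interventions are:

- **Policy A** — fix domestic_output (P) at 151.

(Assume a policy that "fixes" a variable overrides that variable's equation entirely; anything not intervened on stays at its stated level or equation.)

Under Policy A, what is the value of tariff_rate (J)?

Policy A (P := 151):
  Q = 62
  H = 50
  N = 27
  P = 151
  J = 9 + 3·62 − 6·151 = -711

-711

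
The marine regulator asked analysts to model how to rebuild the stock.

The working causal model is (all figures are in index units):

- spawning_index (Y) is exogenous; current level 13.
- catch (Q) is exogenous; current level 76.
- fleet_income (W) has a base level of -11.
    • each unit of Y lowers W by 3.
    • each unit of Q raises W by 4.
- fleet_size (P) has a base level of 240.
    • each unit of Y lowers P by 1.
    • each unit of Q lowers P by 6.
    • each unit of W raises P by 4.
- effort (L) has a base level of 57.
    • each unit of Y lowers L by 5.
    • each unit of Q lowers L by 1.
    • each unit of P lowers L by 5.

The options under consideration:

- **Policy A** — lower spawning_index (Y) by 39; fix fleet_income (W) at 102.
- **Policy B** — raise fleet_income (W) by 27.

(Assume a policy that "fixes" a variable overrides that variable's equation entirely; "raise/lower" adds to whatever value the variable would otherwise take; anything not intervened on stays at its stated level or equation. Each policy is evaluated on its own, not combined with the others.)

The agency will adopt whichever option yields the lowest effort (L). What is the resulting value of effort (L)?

Policy A (Y − 39, W := 102):
  Y = 13 − 39 = -26
  Q = 76
  W = 102
  P = 240 − (-26) − 6·76 + 4·102 = 218
  L = 57 − 5·(-26) − 76 − 5·218 = -979
Policy B (W + 27):
  Y = 13
  Q = 76
  W = -11 − 3·13 + 4·76 (+27 from intervention) = 281
  P = 240 − 13 − 6·76 + 4·281 = 895
  L = 57 − 5·13 − 76 − 5·895 = -4559
Comparing — Policy A: L=-979, Policy B: L=-4559. Lowest is -4559 (Policy B).

-4559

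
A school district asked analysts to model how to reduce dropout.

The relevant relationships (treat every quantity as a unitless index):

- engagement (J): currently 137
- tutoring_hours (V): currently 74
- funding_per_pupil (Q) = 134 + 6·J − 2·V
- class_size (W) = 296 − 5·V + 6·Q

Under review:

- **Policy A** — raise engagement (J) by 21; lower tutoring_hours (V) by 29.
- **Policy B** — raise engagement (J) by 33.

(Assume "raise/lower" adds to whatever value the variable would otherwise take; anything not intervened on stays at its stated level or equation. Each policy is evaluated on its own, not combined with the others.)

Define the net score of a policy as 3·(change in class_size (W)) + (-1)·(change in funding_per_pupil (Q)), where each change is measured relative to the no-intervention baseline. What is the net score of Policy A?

3563

Baseline:
  J = 137
  V = 74
  Q = 134 + 6·137 − 2·74 = 808
  W = 296 − 5·74 + 6·808 = 4774
Policy A (J + 21, V − 29):
  J = 137 + 21 = 158
  V = 74 − 29 = 45
  Q = 134 + 6·158 − 2·45 = 992
  W = 296 − 5·45 + 6·992 = 6023
ΔW = 6023 − 4774 = 1249; ΔQ = 992 − 808 = 184
Score = 3·1249 + (-1)·184 = 3563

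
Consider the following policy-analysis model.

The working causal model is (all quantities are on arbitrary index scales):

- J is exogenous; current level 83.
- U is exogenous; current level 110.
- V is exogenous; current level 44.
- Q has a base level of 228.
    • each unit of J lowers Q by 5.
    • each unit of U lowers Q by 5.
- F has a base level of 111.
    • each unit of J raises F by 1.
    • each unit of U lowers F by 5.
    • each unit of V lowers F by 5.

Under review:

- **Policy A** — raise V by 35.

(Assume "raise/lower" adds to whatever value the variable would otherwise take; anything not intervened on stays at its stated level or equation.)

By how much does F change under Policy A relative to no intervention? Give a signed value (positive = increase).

-175

Baseline:
  J = 83
  U = 110
  V = 44
  F = 111 + 83 − 5·110 − 5·44 = -576
Policy A (V + 35):
  J = 83
  U = 110
  V = 44 + 35 = 79
  F = 111 + 83 − 5·110 − 5·79 = -751
Change in F: -751 − (-576) = -175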